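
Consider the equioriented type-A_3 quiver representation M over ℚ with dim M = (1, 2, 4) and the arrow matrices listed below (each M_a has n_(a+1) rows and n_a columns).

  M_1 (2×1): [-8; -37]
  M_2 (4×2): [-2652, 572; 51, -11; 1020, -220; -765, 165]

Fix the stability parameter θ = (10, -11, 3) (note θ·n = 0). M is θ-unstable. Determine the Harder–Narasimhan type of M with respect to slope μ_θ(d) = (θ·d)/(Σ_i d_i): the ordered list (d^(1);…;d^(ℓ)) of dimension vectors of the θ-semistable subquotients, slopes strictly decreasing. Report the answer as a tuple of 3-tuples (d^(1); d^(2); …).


Barcode: M ≅ I[1,3], I[2,2], I[3,3]^3. HN layers by μ_θ (3 steps, strictly decreasing):
  μ^(1)=3; μ^(2)=-1/2; μ^(3)=-11

((0, 0, 4); (1, 1, 0); (0, 1, 0))


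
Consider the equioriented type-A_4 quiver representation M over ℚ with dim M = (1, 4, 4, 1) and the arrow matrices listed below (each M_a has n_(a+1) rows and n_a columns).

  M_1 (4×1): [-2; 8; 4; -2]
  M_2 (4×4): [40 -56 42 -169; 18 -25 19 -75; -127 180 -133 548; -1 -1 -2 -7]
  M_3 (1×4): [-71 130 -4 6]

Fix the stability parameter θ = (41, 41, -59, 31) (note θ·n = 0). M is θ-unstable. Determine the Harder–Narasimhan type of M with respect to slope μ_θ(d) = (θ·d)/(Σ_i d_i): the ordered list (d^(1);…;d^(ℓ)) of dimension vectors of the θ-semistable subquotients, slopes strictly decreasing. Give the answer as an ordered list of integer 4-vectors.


Via rank(M_{q-1}∘⋯∘M_p): M ≅ I[1,4], I[2,3]^3.
μ_θ-semistable layers: μ^(1)=31; μ^(2)=23/3; μ^(3)=-9

((0, 0, 0, 1); (1, 1, 1, 0); (0, 3, 3, 0))


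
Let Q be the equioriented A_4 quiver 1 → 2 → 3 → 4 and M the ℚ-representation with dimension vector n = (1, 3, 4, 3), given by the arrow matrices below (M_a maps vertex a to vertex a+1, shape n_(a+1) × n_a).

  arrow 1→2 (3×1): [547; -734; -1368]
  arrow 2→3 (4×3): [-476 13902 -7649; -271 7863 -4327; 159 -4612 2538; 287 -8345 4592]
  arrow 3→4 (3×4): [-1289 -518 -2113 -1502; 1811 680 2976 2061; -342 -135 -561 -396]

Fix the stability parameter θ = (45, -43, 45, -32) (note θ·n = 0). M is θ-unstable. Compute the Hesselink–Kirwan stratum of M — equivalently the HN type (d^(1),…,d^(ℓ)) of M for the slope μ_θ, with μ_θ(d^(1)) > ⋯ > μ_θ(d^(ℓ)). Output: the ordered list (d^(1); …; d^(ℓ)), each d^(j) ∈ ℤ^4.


Barcode: M ≅ I[1,4], I[2,4]^2, I[3,3]. HN layers by μ_θ (4 steps, strictly decreasing):
  μ^(1)=45; μ^(2)=13/2; μ^(3)=1; μ^(4)=-43

((0, 0, 1, 0); (0, 0, 3, 3); (1, 1, 0, 0); (0, 2, 0, 0))


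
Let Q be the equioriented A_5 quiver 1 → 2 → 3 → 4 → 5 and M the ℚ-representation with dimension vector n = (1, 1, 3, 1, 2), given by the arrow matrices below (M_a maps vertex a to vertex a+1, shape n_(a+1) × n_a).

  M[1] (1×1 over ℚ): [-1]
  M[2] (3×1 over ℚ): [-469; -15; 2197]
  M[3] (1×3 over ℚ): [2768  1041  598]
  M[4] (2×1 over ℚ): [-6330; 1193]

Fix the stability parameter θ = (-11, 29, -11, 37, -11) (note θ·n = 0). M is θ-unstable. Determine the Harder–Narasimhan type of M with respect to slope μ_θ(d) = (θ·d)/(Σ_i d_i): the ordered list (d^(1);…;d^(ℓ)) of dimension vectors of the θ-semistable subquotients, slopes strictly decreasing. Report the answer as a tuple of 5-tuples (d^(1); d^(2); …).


Interval decomposition of M: I[1,5], I[3,3]^2, I[5,5].
HN type (ℓ=3): μ^(1)=13; μ^(2)=9; μ^(3)=-11

((0, 0, 0, 1, 1); (0, 1, 1, 0, 0); (1, 0, 2, 0, 1))


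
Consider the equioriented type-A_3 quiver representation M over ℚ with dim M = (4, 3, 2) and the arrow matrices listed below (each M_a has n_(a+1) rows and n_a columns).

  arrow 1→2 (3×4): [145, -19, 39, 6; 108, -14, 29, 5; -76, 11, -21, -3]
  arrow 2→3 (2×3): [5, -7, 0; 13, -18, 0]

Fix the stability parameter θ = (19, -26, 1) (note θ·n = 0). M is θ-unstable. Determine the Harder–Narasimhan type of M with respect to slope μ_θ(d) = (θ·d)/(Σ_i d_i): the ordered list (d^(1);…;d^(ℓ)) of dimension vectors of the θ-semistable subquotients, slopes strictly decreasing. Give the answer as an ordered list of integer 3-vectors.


Interval decomposition of M: I[1,1], I[1,2], I[1,3]^2.
HN type (ℓ=3): μ^(1)=19; μ^(2)=1; μ^(3)=-7/2

((1, 0, 0); (0, 0, 2); (3, 3, 0))


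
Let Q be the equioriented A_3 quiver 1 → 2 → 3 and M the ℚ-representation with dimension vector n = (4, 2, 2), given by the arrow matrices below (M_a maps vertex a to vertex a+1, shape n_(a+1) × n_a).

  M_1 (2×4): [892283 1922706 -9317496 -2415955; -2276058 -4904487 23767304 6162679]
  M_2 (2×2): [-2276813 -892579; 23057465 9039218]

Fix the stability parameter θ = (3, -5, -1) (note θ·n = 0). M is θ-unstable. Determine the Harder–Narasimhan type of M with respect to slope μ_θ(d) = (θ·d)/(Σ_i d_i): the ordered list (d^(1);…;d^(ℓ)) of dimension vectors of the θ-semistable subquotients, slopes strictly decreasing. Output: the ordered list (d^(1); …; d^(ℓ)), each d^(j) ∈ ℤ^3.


Interval decomposition of M: I[1,1]^2, I[1,3]^2.
HN type (ℓ=2): μ^(1)=3; μ^(2)=-1

((2, 0, 0); (2, 2, 2))


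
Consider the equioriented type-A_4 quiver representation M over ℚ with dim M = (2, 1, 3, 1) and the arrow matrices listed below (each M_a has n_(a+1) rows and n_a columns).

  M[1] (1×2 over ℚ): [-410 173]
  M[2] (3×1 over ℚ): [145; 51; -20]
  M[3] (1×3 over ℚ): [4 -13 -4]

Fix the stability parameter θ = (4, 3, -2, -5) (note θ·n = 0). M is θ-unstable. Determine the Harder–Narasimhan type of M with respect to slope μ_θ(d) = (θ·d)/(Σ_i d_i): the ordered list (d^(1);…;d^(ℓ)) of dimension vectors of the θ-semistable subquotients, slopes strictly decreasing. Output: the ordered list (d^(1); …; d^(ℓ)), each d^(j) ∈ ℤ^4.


Barcode: M ≅ I[1,1], I[1,4], I[3,3]^2. HN layers by μ_θ (3 steps, strictly decreasing):
  μ^(1)=4; μ^(2)=0; μ^(3)=-2

((1, 0, 0, 0); (1, 1, 1, 1); (0, 0, 2, 0))


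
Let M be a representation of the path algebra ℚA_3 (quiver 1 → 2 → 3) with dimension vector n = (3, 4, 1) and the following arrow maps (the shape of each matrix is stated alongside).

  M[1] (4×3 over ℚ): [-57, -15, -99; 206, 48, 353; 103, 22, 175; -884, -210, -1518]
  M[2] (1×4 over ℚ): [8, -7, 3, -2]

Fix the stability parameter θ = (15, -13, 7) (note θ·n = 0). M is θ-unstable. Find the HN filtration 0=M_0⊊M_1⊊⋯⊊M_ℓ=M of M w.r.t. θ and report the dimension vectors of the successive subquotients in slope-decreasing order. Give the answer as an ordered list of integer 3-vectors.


Barcode: M ≅ I[1,2]^2, I[1,3], I[2,2]. HN layers by μ_θ (3 steps, strictly decreasing):
  μ^(1)=7; μ^(2)=1; μ^(3)=-13

((0, 0, 1); (3, 3, 0); (0, 1, 0))


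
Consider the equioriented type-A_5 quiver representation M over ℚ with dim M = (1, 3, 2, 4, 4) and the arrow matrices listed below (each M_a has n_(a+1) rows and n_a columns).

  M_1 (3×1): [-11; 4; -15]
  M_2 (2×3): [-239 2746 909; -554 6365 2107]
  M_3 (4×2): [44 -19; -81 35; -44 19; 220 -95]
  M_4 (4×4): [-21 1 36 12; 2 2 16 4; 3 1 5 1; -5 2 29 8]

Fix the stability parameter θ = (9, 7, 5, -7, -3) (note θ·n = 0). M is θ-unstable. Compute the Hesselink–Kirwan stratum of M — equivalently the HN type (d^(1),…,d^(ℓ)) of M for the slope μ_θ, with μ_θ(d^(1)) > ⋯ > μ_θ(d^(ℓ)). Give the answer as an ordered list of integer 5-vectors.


Barcode: M ≅ I[1,4], I[2,2], I[2,5], I[4,5]^2, I[5,5]. HN layers by μ_θ (5 steps, strictly decreasing):
  μ^(1)=7; μ^(2)=7/2; μ^(3)=1/2; μ^(4)=-3; μ^(5)=-7

((0, 1, 0, 0, 0); (1, 1, 1, 1, 0); (0, 1, 1, 1, 1); (0, 0, 0, 0, 3); (0, 0, 0, 2, 0))


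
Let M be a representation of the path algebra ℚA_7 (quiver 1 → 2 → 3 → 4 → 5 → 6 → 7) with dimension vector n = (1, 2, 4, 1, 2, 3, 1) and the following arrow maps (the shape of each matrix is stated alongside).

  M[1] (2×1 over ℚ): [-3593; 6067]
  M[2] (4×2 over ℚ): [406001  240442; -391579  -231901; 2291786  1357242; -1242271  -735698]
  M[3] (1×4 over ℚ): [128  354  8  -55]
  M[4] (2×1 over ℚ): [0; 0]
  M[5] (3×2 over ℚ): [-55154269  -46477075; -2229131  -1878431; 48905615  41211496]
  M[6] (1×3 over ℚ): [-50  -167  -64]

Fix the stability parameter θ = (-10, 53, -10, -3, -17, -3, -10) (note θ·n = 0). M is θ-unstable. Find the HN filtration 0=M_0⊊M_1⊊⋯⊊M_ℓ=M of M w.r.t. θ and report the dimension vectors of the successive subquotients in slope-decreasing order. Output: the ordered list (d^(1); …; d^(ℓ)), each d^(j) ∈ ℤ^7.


Interval decomposition of M: I[1,4], I[2,3], I[3,3]^2, I[5,6], I[5,7], I[6,6].
HN type (ℓ=6): μ^(1)=43/2; μ^(2)=40/3; μ^(3)=-3; μ^(4)=-13/2; μ^(5)=-10; μ^(6)=-17

((0, 1, 1, 0, 0, 0, 0); (0, 1, 1, 1, 0, 0, 0); (0, 0, 0, 0, 0, 2, 0); (0, 0, 0, 0, 0, 1, 1); (1, 0, 2, 0, 0, 0, 0); (0, 0, 0, 0, 2, 0, 0))


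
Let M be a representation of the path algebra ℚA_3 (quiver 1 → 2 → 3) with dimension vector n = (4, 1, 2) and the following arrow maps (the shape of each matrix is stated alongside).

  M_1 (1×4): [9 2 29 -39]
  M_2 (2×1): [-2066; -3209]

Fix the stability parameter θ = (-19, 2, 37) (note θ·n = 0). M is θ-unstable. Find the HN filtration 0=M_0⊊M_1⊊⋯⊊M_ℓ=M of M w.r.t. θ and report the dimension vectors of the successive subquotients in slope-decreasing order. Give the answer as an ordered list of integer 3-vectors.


Barcode: M ≅ I[1,1]^3, I[1,3], I[3,3]. HN layers by μ_θ (3 steps, strictly decreasing):
  μ^(1)=37; μ^(2)=2; μ^(3)=-19

((0, 0, 2); (0, 1, 0); (4, 0, 0))


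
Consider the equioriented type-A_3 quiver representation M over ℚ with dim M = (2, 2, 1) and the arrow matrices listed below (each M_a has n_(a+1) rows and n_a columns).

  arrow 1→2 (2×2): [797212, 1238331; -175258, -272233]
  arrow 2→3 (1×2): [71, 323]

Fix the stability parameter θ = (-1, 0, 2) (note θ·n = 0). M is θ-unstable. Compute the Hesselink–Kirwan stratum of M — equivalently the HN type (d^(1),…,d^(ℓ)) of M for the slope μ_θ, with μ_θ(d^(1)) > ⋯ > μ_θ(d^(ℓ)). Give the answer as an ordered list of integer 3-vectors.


Interval decomposition of M: I[1,2], I[1,3].
HN type (ℓ=3): μ^(1)=2; μ^(2)=0; μ^(3)=-1

((0, 0, 1); (0, 2, 0); (2, 0, 0))


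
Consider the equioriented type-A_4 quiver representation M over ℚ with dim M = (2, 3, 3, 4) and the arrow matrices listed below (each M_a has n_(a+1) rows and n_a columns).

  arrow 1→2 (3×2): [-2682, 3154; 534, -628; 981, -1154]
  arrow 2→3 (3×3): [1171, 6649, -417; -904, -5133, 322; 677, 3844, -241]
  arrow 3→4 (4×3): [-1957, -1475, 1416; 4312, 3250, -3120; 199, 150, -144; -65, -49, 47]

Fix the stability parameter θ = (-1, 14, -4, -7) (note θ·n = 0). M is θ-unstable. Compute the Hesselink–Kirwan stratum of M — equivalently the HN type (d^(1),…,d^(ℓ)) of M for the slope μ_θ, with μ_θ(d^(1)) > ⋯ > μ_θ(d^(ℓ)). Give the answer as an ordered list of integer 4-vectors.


Interval decomposition of M: I[1,2], I[1,4], I[2,4], I[3,4], I[4,4].
HN type (ℓ=5): μ^(1)=14; μ^(2)=1; μ^(3)=-1; μ^(4)=-11/2; μ^(5)=-7

((0, 1, 0, 0); (0, 2, 2, 2); (2, 0, 0, 0); (0, 0, 1, 1); (0, 0, 0, 1))


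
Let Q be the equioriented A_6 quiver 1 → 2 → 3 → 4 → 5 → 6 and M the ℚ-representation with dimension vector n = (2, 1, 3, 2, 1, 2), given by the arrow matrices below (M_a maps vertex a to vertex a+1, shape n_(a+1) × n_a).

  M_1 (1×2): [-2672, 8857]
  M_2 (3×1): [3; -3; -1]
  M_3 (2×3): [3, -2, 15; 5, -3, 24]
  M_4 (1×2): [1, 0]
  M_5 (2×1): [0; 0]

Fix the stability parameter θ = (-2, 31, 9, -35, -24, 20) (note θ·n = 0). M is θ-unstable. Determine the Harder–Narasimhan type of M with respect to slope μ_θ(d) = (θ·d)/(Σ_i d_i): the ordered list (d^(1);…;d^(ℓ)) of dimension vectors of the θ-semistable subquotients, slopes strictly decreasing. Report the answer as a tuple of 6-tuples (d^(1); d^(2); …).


Barcode: M ≅ I[1,1], I[1,3], I[3,4], I[3,5], I[6,6]^2. HN layers by μ_θ (4 steps, strictly decreasing):
  μ^(1)=20; μ^(2)=-2; μ^(3)=-13; μ^(4)=-50/3

((0, 1, 1, 0, 0, 2); (2, 0, 0, 0, 0, 0); (0, 0, 1, 1, 0, 0); (0, 0, 1, 1, 1, 0))


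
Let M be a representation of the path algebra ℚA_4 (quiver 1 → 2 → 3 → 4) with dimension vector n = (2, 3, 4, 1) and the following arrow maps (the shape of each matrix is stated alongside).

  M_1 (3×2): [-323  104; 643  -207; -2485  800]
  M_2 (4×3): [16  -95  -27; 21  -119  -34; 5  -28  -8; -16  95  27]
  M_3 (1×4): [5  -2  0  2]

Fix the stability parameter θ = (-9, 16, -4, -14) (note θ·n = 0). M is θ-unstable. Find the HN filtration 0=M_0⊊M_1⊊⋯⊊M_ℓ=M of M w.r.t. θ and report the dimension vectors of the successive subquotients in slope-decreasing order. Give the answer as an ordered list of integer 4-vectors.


Via rank(M_{q-1}∘⋯∘M_p): M ≅ I[1,3], I[1,4], I[2,3], I[3,3].
μ_θ-semistable layers: μ^(1)=6; μ^(2)=-2/3; μ^(3)=-4; μ^(4)=-9

((0, 2, 2, 0); (0, 1, 1, 1); (0, 0, 1, 0); (2, 0, 0, 0))


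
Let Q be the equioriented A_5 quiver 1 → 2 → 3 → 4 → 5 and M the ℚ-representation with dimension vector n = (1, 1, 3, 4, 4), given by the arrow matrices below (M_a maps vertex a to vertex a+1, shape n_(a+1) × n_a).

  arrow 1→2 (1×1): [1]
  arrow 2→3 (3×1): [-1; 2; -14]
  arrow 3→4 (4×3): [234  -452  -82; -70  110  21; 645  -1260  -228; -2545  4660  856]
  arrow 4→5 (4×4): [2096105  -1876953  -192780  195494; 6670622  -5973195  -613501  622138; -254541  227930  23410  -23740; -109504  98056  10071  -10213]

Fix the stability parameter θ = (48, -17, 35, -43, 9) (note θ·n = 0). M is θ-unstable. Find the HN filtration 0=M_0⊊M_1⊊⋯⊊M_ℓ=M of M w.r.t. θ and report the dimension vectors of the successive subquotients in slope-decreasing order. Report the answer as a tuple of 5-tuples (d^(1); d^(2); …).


Via rank(M_{q-1}∘⋯∘M_p): M ≅ I[1,5], I[3,3], I[3,5], I[4,5]^2.
μ_θ-semistable layers: μ^(1)=35; μ^(2)=9; μ^(3)=23/4; μ^(4)=-4; μ^(5)=-43

((0, 0, 1, 0, 0); (0, 0, 0, 0, 4); (1, 1, 1, 1, 0); (0, 0, 1, 1, 0); (0, 0, 0, 2, 0))


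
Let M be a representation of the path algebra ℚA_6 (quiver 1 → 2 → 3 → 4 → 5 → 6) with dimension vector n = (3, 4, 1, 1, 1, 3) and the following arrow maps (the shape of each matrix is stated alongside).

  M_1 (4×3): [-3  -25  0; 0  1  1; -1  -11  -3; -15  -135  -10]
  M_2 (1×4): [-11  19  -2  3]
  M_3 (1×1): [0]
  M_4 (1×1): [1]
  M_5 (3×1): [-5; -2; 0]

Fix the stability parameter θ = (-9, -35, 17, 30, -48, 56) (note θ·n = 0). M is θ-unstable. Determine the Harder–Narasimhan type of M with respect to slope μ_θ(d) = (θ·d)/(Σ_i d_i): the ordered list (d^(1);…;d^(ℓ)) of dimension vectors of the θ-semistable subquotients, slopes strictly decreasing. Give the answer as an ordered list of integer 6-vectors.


Via rank(M_{q-1}∘⋯∘M_p): M ≅ I[1,2]^2, I[1,3], I[2,2], I[4,6], I[6,6]^2.
μ_θ-semistable layers: μ^(1)=56; μ^(2)=17; μ^(3)=-9; μ^(4)=-22; μ^(5)=-35

((0, 0, 0, 0, 0, 3); (0, 0, 1, 0, 0, 0); (0, 0, 0, 1, 1, 0); (3, 3, 0, 0, 0, 0); (0, 1, 0, 0, 0, 0))


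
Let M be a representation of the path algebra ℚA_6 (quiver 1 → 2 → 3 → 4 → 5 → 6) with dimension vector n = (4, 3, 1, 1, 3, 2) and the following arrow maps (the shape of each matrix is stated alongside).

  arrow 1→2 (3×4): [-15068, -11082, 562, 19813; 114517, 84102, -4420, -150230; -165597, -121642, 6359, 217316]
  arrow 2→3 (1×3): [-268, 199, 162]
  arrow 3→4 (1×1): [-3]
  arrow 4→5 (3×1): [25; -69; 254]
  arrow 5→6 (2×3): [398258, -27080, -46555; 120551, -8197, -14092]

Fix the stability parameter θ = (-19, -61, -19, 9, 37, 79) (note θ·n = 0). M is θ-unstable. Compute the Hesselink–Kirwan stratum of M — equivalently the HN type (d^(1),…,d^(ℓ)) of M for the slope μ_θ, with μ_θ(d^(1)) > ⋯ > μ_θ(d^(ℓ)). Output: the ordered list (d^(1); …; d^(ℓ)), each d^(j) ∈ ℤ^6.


Via rank(M_{q-1}∘⋯∘M_p): M ≅ I[1,1], I[1,2]^2, I[1,5], I[5,6]^2.
μ_θ-semistable layers: μ^(1)=79; μ^(2)=37; μ^(3)=9; μ^(4)=-19; μ^(5)=-40

((0, 0, 0, 0, 0, 2); (0, 0, 0, 0, 3, 0); (0, 0, 0, 1, 0, 0); (1, 0, 1, 0, 0, 0); (3, 3, 0, 0, 0, 0))


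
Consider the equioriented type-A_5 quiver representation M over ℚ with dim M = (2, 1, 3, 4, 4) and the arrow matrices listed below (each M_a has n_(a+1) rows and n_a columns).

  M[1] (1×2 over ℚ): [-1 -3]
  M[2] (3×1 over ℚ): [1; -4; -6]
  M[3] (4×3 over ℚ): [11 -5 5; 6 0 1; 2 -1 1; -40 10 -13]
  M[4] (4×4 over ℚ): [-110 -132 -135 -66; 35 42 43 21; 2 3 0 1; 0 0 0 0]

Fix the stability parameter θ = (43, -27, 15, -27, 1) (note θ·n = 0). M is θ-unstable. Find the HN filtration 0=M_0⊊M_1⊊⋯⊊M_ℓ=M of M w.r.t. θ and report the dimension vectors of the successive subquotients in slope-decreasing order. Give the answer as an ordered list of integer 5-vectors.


Barcode: M ≅ I[1,1], I[1,5], I[3,4], I[3,5], I[4,5], I[5,5]. HN layers by μ_θ (4 steps, strictly decreasing):
  μ^(1)=43; μ^(2)=1; μ^(3)=-6; μ^(4)=-27

((1, 0, 0, 0, 0); (1, 1, 1, 1, 4); (0, 0, 2, 2, 0); (0, 0, 0, 1, 0))


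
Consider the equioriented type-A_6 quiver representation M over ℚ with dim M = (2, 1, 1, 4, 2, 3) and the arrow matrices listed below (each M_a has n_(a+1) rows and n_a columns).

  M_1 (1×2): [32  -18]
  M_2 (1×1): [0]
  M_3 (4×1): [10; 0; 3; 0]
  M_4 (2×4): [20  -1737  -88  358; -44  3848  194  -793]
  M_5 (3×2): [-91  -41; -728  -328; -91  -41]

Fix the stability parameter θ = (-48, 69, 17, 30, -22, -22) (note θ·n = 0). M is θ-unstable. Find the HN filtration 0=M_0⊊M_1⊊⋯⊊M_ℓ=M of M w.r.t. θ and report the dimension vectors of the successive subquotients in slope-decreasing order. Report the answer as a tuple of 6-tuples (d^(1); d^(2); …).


Via rank(M_{q-1}∘⋯∘M_p): M ≅ I[1,1], I[1,2], I[3,6], I[4,4]^2, I[4,5], I[6,6]^2.
μ_θ-semistable layers: μ^(1)=69; μ^(2)=30; μ^(3)=4; μ^(4)=3/4; μ^(5)=-22; μ^(6)=-48

((0, 1, 0, 0, 0, 0); (0, 0, 0, 2, 0, 0); (0, 0, 0, 1, 1, 0); (0, 0, 1, 1, 1, 1); (0, 0, 0, 0, 0, 2); (2, 0, 0, 0, 0, 0))


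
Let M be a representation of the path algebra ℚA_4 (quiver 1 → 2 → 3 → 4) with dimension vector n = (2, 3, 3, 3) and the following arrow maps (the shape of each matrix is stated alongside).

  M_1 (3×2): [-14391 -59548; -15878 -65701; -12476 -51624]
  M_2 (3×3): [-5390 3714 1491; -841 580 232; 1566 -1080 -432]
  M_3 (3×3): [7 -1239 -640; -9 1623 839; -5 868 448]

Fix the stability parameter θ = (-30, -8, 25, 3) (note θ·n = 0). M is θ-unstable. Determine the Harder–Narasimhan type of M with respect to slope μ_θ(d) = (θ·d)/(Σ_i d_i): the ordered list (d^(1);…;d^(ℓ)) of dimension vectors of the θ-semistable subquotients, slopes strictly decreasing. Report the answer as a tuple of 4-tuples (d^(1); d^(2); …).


Interval decomposition of M: I[1,4]^2, I[2,2], I[3,4].
HN type (ℓ=3): μ^(1)=14; μ^(2)=-8; μ^(3)=-30

((0, 0, 3, 3); (0, 3, 0, 0); (2, 0, 0, 0))


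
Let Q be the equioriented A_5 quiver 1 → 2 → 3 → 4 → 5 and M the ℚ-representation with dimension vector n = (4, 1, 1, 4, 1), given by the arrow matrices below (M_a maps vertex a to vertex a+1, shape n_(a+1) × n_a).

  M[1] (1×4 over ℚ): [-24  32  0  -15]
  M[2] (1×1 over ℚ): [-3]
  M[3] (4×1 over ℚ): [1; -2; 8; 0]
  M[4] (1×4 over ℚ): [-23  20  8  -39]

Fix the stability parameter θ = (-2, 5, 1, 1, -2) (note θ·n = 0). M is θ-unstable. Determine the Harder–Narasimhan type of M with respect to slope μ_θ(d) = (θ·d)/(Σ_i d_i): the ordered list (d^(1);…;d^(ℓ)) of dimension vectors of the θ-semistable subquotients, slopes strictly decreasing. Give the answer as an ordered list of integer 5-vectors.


Barcode: M ≅ I[1,1]^3, I[1,5], I[4,4]^3. HN layers by μ_θ (3 steps, strictly decreasing):
  μ^(1)=5/4; μ^(2)=1; μ^(3)=-2

((0, 1, 1, 1, 1); (0, 0, 0, 3, 0); (4, 0, 0, 0, 0))


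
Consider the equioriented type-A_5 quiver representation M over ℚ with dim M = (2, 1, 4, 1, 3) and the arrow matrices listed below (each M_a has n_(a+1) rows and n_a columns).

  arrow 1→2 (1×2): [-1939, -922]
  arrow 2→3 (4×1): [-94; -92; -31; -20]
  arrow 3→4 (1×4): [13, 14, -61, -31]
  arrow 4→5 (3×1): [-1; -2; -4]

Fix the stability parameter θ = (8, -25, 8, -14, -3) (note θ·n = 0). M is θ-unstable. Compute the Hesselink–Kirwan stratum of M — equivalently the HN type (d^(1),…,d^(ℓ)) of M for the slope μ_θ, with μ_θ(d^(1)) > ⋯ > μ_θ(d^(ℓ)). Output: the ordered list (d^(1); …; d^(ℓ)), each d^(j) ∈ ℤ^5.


Barcode: M ≅ I[1,1], I[1,5], I[3,3]^3, I[5,5]^2. HN layers by μ_θ (3 steps, strictly decreasing):
  μ^(1)=8; μ^(2)=-3; μ^(3)=-17/2

((1, 0, 3, 0, 0); (0, 0, 1, 1, 3); (1, 1, 0, 0, 0))


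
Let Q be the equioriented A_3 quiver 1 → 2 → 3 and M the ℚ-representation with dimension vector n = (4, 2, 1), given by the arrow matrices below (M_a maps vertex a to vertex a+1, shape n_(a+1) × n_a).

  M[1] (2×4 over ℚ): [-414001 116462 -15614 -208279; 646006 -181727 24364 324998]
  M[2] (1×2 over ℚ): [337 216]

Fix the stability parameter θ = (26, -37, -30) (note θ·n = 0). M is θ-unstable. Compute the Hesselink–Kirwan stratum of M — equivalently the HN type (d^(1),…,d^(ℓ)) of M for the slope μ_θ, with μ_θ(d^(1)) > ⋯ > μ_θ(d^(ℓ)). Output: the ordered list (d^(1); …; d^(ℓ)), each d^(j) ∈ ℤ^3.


Barcode: M ≅ I[1,1]^2, I[1,2], I[1,3]. HN layers by μ_θ (3 steps, strictly decreasing):
  μ^(1)=26; μ^(2)=-11/2; μ^(3)=-41/3

((2, 0, 0); (1, 1, 0); (1, 1, 1))


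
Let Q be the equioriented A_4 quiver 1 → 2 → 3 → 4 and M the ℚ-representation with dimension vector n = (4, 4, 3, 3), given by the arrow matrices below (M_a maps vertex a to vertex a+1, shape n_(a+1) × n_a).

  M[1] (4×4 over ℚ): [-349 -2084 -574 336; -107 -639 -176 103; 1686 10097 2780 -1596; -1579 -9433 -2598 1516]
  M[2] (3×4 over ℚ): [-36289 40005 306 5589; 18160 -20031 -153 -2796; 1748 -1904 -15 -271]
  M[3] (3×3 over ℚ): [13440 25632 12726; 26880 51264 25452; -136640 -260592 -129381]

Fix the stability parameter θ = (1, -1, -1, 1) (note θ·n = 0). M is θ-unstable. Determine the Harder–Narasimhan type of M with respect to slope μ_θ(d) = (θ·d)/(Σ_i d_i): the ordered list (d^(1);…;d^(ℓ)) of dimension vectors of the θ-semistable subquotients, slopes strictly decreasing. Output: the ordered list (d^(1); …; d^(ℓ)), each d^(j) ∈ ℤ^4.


Interval decomposition of M: I[1,2], I[1,3]^2, I[1,4], I[4,4]^2.
HN type (ℓ=3): μ^(1)=1; μ^(2)=0; μ^(3)=-1/3

((0, 0, 0, 3); (1, 1, 0, 0); (3, 3, 3, 0))


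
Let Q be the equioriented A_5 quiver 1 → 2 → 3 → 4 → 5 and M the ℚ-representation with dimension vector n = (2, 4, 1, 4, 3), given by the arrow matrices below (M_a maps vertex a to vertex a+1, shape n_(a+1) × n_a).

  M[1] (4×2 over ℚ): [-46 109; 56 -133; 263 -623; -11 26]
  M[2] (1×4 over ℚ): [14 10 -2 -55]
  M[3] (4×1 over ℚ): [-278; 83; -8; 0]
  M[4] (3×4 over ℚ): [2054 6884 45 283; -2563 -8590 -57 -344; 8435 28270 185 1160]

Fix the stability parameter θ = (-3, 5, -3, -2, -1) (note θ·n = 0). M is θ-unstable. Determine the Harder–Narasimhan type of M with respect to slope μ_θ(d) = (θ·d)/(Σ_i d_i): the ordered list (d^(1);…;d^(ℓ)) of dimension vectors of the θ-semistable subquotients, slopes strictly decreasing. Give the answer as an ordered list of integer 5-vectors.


Interval decomposition of M: I[1,2], I[1,4], I[2,2]^2, I[4,4], I[4,5]^2, I[5,5].
HN type (ℓ=5): μ^(1)=5; μ^(2)=0; μ^(3)=-1; μ^(4)=-2; μ^(5)=-3

((0, 3, 0, 0, 0); (0, 1, 1, 1, 0); (0, 0, 0, 0, 3); (0, 0, 0, 3, 0); (2, 0, 0, 0, 0))


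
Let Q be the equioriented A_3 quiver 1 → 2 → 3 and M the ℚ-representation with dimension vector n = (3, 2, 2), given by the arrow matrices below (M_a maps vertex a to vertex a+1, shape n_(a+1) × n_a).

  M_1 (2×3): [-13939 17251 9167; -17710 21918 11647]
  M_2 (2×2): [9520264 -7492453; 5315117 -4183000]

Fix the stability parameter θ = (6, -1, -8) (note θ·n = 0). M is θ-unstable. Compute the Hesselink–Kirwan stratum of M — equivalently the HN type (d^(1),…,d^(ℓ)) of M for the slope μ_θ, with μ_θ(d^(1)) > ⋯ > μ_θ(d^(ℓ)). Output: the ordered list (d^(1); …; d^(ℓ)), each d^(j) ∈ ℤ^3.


Barcode: M ≅ I[1,1], I[1,3]^2. HN layers by μ_θ (2 steps, strictly decreasing):
  μ^(1)=6; μ^(2)=-1

((1, 0, 0); (2, 2, 2))


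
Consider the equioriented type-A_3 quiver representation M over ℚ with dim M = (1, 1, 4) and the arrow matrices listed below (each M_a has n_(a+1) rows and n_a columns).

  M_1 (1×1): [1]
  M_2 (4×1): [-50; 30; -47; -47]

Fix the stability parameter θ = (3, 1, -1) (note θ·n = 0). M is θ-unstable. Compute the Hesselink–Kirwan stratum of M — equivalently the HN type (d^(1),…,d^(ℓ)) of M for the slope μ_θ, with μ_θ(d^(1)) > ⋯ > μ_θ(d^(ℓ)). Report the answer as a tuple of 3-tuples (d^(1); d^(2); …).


Interval decomposition of M: I[1,3], I[3,3]^3.
HN type (ℓ=2): μ^(1)=1; μ^(2)=-1

((1, 1, 1); (0, 0, 3))


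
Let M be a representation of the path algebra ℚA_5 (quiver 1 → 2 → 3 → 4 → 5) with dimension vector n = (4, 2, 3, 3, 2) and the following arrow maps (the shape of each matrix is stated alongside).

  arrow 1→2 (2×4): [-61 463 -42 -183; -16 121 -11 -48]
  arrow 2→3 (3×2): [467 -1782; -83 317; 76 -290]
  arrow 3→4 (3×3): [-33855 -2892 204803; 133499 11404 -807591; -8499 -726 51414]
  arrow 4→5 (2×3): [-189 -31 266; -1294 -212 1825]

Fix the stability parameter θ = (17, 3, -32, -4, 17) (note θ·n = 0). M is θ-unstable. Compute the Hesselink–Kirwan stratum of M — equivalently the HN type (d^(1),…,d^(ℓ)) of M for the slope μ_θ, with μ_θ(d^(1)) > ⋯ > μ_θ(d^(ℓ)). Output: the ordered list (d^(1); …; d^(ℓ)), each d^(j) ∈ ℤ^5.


Via rank(M_{q-1}∘⋯∘M_p): M ≅ I[1,1]^2, I[1,3], I[1,5], I[3,5], I[4,4].
μ_θ-semistable layers: μ^(1)=17; μ^(2)=-4; μ^(3)=-32

((2, 0, 0, 0, 2); (2, 2, 2, 3, 0); (0, 0, 1, 0, 0))


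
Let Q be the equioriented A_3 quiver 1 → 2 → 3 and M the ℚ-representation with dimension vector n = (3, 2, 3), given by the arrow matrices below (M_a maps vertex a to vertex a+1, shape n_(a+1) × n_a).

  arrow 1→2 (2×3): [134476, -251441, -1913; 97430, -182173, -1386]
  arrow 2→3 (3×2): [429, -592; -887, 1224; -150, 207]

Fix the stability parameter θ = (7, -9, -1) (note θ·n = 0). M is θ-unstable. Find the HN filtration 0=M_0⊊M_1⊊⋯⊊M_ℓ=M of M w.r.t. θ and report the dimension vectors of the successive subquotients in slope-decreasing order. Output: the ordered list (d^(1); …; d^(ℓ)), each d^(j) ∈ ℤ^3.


Via rank(M_{q-1}∘⋯∘M_p): M ≅ I[1,1], I[1,3]^2, I[3,3].
μ_θ-semistable layers: μ^(1)=7; μ^(2)=-1

((1, 0, 0); (2, 2, 3))


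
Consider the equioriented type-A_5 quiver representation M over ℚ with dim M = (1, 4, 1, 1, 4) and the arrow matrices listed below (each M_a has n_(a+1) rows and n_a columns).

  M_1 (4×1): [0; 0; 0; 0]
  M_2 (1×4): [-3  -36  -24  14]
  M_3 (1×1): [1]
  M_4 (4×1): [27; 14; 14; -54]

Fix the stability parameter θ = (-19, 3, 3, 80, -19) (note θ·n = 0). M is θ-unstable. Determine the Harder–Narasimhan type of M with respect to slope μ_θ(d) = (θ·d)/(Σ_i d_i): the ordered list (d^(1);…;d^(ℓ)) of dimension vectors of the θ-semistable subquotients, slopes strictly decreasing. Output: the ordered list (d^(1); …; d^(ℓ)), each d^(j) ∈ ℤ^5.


Barcode: M ≅ I[1,1], I[2,2]^3, I[2,5], I[5,5]^3. HN layers by μ_θ (3 steps, strictly decreasing):
  μ^(1)=61/2; μ^(2)=3; μ^(3)=-19

((0, 0, 0, 1, 1); (0, 4, 1, 0, 0); (1, 0, 0, 0, 3))


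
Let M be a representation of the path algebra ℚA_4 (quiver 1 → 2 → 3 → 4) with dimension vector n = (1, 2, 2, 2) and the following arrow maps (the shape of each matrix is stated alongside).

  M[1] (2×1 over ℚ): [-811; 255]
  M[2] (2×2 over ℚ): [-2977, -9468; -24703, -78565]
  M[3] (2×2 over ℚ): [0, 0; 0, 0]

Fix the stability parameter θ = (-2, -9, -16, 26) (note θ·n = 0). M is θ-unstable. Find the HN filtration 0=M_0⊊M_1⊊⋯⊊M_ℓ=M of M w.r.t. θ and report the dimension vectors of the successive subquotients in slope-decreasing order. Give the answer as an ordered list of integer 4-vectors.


Barcode: M ≅ I[1,3], I[2,3], I[4,4]^2. HN layers by μ_θ (3 steps, strictly decreasing):
  μ^(1)=26; μ^(2)=-9; μ^(3)=-25/2

((0, 0, 0, 2); (1, 1, 1, 0); (0, 1, 1, 0))


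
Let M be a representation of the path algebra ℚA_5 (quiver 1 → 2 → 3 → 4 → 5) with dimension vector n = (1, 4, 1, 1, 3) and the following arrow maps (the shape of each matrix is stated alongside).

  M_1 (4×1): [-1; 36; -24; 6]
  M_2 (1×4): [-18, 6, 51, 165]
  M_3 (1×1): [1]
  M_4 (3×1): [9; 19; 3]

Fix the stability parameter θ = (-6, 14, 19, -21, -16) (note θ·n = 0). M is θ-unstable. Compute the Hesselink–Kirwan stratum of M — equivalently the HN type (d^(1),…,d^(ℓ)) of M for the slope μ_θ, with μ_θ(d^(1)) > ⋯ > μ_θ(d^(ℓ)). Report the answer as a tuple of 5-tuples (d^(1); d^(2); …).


Barcode: M ≅ I[1,2], I[2,2]^2, I[2,5], I[5,5]^2. HN layers by μ_θ (4 steps, strictly decreasing):
  μ^(1)=14; μ^(2)=-1; μ^(3)=-6; μ^(4)=-16

((0, 3, 0, 0, 0); (0, 1, 1, 1, 1); (1, 0, 0, 0, 0); (0, 0, 0, 0, 2))


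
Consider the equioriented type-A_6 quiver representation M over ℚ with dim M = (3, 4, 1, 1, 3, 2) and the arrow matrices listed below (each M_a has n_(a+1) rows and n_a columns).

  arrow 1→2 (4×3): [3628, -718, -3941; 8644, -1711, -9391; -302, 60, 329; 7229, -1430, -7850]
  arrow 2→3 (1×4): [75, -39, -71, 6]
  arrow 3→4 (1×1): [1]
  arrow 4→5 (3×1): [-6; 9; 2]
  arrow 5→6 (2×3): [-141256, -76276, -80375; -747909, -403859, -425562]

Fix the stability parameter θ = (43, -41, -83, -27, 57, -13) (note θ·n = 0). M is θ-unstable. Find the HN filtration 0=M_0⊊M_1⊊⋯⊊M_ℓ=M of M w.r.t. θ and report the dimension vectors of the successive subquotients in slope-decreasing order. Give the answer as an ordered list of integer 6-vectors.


Barcode: M ≅ I[1,2]^2, I[1,6], I[2,2], I[5,5], I[5,6]. HN layers by μ_θ (5 steps, strictly decreasing):
  μ^(1)=57; μ^(2)=22; μ^(3)=1; μ^(4)=-27; μ^(5)=-41

((0, 0, 0, 0, 1, 0); (0, 0, 0, 0, 2, 2); (2, 2, 0, 0, 0, 0); (1, 1, 1, 1, 0, 0); (0, 1, 0, 0, 0, 0))


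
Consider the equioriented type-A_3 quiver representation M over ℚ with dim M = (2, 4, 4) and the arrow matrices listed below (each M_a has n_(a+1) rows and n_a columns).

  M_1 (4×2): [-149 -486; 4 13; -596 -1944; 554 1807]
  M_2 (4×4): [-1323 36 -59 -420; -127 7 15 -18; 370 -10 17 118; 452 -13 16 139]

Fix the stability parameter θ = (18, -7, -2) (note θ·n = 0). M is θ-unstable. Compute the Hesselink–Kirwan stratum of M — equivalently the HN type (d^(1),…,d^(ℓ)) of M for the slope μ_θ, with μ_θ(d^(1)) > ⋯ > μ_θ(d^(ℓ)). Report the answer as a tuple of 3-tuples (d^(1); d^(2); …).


Barcode: M ≅ I[1,3]^2, I[2,3]^2. HN layers by μ_θ (3 steps, strictly decreasing):
  μ^(1)=3; μ^(2)=-2; μ^(3)=-7

((2, 2, 2); (0, 0, 2); (0, 2, 0))


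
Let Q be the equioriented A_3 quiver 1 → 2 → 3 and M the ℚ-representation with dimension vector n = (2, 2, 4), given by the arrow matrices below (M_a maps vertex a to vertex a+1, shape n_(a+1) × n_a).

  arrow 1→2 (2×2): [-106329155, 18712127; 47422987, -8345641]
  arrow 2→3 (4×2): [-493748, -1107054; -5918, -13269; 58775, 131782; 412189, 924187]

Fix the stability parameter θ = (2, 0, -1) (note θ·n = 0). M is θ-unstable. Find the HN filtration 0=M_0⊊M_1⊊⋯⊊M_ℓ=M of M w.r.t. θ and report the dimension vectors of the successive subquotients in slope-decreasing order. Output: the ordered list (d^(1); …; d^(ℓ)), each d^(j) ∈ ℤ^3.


Interval decomposition of M: I[1,3]^2, I[3,3]^2.
HN type (ℓ=2): μ^(1)=1/3; μ^(2)=-1

((2, 2, 2); (0, 0, 2))


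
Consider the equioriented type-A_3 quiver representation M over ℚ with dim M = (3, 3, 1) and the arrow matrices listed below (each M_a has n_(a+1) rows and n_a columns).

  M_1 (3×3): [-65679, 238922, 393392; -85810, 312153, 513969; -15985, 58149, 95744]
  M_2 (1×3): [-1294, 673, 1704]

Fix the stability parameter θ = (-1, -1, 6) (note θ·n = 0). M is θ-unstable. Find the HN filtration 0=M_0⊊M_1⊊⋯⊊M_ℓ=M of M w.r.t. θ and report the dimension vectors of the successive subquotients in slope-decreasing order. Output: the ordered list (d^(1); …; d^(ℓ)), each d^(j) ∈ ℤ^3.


Barcode: M ≅ I[1,2]^2, I[1,3]. HN layers by μ_θ (2 steps, strictly decreasing):
  μ^(1)=6; μ^(2)=-1

((0, 0, 1); (3, 3, 0))


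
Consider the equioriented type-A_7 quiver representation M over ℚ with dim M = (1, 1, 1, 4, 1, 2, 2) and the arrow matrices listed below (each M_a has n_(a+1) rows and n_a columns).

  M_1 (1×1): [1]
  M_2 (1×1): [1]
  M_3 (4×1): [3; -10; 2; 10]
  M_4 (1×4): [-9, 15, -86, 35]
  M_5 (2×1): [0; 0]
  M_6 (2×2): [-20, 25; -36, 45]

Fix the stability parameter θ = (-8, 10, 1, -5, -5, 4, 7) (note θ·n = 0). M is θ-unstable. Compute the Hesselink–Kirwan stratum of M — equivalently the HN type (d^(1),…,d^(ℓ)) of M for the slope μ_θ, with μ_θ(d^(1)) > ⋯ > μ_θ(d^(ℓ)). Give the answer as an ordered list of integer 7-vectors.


Via rank(M_{q-1}∘⋯∘M_p): M ≅ I[1,5], I[4,4]^3, I[6,6], I[6,7], I[7,7].
μ_θ-semistable layers: μ^(1)=7; μ^(2)=4; μ^(3)=1/4; μ^(4)=-5; μ^(5)=-8

((0, 0, 0, 0, 0, 0, 2); (0, 0, 0, 0, 0, 2, 0); (0, 1, 1, 1, 1, 0, 0); (0, 0, 0, 3, 0, 0, 0); (1, 0, 0, 0, 0, 0, 0))


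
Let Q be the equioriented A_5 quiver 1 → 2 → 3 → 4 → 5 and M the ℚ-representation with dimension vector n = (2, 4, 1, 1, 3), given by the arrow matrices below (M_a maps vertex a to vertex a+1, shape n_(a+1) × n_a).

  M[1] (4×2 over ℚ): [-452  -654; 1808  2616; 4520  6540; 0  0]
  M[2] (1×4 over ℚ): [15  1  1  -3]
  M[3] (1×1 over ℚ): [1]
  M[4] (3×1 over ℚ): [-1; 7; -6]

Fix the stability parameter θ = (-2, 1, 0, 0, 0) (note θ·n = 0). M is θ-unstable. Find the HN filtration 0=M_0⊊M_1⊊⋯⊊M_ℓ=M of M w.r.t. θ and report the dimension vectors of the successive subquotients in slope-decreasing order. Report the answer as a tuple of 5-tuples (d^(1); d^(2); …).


Interval decomposition of M: I[1,1], I[1,5], I[2,2]^3, I[5,5]^2.
HN type (ℓ=4): μ^(1)=1; μ^(2)=1/4; μ^(3)=0; μ^(4)=-2

((0, 3, 0, 0, 0); (0, 1, 1, 1, 1); (0, 0, 0, 0, 2); (2, 0, 0, 0, 0))


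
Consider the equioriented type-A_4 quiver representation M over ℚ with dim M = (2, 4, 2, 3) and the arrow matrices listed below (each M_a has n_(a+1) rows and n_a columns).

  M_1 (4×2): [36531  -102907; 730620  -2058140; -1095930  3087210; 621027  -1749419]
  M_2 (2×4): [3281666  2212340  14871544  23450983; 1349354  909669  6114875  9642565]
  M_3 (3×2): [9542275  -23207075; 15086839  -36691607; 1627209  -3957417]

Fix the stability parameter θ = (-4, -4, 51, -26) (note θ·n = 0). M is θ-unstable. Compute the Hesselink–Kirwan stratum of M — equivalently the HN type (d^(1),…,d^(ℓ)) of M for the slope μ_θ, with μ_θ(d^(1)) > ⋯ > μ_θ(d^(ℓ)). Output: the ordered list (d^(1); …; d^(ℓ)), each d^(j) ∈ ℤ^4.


Barcode: M ≅ I[1,1], I[1,3], I[2,2]^2, I[2,4], I[4,4]^2. HN layers by μ_θ (4 steps, strictly decreasing):
  μ^(1)=51; μ^(2)=25/2; μ^(3)=-4; μ^(4)=-26

((0, 0, 1, 0); (0, 0, 1, 1); (2, 4, 0, 0); (0, 0, 0, 2))


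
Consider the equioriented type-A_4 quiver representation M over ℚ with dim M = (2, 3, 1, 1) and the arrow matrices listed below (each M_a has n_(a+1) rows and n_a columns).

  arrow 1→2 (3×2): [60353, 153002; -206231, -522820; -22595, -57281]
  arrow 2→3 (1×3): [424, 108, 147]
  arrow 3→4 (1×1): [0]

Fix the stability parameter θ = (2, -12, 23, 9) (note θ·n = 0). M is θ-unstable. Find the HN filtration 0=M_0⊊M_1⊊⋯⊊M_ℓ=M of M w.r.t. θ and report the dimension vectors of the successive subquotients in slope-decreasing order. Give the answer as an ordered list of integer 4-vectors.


Interval decomposition of M: I[1,2], I[1,3], I[2,2], I[4,4].
HN type (ℓ=4): μ^(1)=23; μ^(2)=9; μ^(3)=-5; μ^(4)=-12

((0, 0, 1, 0); (0, 0, 0, 1); (2, 2, 0, 0); (0, 1, 0, 0))


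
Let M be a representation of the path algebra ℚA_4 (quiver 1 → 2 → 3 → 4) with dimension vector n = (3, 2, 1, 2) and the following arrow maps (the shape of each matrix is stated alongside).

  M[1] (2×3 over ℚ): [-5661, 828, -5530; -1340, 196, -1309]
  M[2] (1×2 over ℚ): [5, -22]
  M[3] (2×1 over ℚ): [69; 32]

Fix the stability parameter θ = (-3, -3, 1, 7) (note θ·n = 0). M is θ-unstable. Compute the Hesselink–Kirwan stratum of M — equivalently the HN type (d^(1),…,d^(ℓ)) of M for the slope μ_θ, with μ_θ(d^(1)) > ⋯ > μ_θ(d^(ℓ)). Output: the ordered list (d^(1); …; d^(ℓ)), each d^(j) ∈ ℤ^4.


Barcode: M ≅ I[1,1], I[1,2], I[1,4], I[4,4]. HN layers by μ_θ (3 steps, strictly decreasing):
  μ^(1)=7; μ^(2)=1; μ^(3)=-3

((0, 0, 0, 2); (0, 0, 1, 0); (3, 2, 0, 0))


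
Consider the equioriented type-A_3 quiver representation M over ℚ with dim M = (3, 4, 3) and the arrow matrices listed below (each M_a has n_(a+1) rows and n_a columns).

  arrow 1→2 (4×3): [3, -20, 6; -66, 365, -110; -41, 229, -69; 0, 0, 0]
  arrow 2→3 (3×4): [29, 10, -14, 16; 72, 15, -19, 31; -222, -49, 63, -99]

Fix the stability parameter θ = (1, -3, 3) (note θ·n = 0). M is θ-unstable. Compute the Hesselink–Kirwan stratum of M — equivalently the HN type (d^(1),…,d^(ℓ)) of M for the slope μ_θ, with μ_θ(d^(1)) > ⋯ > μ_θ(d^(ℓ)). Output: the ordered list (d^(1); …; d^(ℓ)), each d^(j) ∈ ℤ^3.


Barcode: M ≅ I[1,3]^3, I[2,2]. HN layers by μ_θ (3 steps, strictly decreasing):
  μ^(1)=3; μ^(2)=-1; μ^(3)=-3

((0, 0, 3); (3, 3, 0); (0, 1, 0))


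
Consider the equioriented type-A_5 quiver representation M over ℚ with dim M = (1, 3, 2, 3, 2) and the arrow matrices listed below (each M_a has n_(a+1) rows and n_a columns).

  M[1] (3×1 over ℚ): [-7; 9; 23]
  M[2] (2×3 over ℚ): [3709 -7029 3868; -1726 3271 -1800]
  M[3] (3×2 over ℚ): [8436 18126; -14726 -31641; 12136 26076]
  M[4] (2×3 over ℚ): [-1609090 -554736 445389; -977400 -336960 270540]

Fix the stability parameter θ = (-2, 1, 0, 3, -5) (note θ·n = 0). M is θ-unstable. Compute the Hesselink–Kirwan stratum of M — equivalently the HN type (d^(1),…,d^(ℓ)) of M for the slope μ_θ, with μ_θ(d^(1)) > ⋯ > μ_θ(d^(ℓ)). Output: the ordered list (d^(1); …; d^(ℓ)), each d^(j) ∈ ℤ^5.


Barcode: M ≅ I[1,4], I[2,2], I[2,3], I[4,4], I[4,5], I[5,5]. HN layers by μ_θ (6 steps, strictly decreasing):
  μ^(1)=3; μ^(2)=1; μ^(3)=1/2; μ^(4)=-1; μ^(5)=-2; μ^(6)=-5

((0, 0, 0, 2, 0); (0, 1, 0, 0, 0); (0, 2, 2, 0, 0); (0, 0, 0, 1, 1); (1, 0, 0, 0, 0); (0, 0, 0, 0, 1))


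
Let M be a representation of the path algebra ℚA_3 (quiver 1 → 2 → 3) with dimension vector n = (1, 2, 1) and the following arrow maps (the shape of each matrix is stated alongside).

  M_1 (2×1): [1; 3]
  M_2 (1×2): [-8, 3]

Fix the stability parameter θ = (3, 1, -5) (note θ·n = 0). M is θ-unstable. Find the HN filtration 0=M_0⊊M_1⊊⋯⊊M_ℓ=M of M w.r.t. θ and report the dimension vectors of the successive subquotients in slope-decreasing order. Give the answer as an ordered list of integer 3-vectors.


Barcode: M ≅ I[1,3], I[2,2]. HN layers by μ_θ (2 steps, strictly decreasing):
  μ^(1)=1; μ^(2)=-1/3

((0, 1, 0); (1, 1, 1))


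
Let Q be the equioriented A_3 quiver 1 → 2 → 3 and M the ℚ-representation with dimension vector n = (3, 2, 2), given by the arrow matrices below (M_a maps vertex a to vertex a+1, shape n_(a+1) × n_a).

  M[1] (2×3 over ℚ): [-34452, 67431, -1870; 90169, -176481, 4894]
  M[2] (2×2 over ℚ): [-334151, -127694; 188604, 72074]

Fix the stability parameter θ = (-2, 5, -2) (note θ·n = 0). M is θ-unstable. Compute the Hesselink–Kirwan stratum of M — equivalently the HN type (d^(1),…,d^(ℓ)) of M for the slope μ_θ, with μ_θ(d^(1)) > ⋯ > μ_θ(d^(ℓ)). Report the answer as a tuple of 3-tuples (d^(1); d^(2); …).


Via rank(M_{q-1}∘⋯∘M_p): M ≅ I[1,1], I[1,3]^2.
μ_θ-semistable layers: μ^(1)=3/2; μ^(2)=-2

((0, 2, 2); (3, 0, 0))
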